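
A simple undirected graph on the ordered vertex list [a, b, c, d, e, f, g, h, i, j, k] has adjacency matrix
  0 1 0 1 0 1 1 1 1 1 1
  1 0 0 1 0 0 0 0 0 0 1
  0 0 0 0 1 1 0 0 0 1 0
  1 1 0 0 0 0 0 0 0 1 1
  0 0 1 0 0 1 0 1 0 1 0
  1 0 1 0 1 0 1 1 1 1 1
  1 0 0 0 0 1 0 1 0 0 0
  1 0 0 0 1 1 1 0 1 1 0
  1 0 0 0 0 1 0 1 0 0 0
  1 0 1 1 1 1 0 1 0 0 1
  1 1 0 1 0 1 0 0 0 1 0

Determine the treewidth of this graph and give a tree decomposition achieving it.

Every bag has size at most 4, so the width is 4 − 1 = 3 and tw(G) ≤ 3. For the lower bound, the 4 vertices {a, d, j, k} are pairwise adjacent, and any tree decomposition puts a clique entirely inside one bag — forcing width ≥ 3. Hence tw(G) = 3 exactly.

Treewidth 3.
Bags: B1 = {a, f, h, i}  B2 = {a, f, h, j}  B3 = {a, f, j, k}  B4 = {a, f, g, h}  B5 = {e, f, h, j}  B6 = {a, d, j, k}  B7 = {a, b, d, k}  B8 = {c, e, f, j}
Tree: B1–B2, B2–B3, B1–B4, B2–B5, B3–B6, B6–B7, B5–B8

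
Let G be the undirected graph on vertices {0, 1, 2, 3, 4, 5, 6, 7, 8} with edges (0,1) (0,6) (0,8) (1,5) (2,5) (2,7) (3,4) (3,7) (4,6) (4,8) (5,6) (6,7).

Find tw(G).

A width-3 tree decomposition is:
Bags: B1 = {0, 1, 4, 8}  B2 = {0, 1, 4, 6}  B3 = {1, 4, 5, 6}  B4 = {3, 4, 5, 6}  B5 = {3, 5, 6, 7}  B6 = {2, 3, 5, 7}
Tree: B1–B2, B2–B3, B3–B4, B4–B5, B5–B6
Every bag has size at most 4, so the width is 4 − 1 = 3 and tw(G) ≤ 3. For the lower bound: the 4 vertex sets {0,1,8}, {4}, {6}, {2,3,5,7} are disjoint, each induces a connected subgraph, and every pair is joined by at least one edge of G. Contracting each set to a single vertex therefore yields K_{4} as a minor, and since treewidth is minor-monotone, tw(G) ≥ tw(K_{4}) = 3. Combining the bounds, tw(G) = 3.

3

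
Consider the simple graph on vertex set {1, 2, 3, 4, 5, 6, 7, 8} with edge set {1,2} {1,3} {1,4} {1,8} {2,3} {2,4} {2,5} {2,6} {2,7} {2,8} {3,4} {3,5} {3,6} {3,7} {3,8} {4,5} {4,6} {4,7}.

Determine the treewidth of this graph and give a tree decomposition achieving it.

Every bag has size at most 4, so the width is 4 − 1 = 3 and tw(G) ≤ 3. Conversely, {1, 2, 3, 8} is a clique of size 4, and the vertices of any clique must share a bag in every tree decomposition; so some bag has ≥ 4 vertices and tw(G) ≥ 3. The upper and lower bounds meet at 3, so that is the treewidth.

Treewidth 3.
One optimal decomposition is:
Bags: B1 = {1, 2, 3, 4}  B2 = {2, 3, 4, 5}  B3 = {2, 3, 4, 6}  B4 = {2, 3, 4, 7}  B5 = {1, 2, 3, 8}
Tree: B1–B2, B1–B3, B2–B4, B1–B5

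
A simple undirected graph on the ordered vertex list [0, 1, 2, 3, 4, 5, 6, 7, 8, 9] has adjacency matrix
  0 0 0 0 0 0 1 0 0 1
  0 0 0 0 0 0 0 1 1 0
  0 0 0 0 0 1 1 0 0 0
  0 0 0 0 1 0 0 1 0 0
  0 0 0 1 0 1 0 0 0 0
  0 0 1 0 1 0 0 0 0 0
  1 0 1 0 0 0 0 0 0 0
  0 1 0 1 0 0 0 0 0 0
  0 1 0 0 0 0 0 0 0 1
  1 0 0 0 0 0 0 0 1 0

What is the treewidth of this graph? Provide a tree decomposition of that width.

Treewidth 2.
Bags: B1 = {1, 8, 9}  B2 = {1, 7, 9}  B3 = {3, 7, 9}  B4 = {3, 4, 9}  B5 = {4, 5, 9}  B6 = {2, 5, 9}  B7 = {2, 6, 9}  B8 = {0, 6, 9}
Tree: B1–B2, B2–B3, B3–B4, B4–B5, B5–B6, B6–B7, B7–B8

Each bag holds 3 vertices, so the decomposition has width 2, which upper-bounds the treewidth. For the lower bound, G contains the cycle 9–8–1–7–3–4–5–2–6–0–9, so G is not a forest; only forests have treewidth ≤ 1, hence tw(G) ≥ 2. Therefore the treewidth is 2.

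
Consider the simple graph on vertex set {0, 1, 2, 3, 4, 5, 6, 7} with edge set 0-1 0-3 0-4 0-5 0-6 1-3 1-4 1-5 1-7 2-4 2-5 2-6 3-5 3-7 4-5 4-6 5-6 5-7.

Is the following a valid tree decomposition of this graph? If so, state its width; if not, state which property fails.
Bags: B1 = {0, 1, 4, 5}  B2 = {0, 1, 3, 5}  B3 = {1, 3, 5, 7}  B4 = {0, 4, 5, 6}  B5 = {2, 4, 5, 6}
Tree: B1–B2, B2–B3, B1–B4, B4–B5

Yes; width 3.

Every vertex of G appears in some bag (union = {0, 1, 2, 3, 4, 5, 6, 7}); every edge is covered by a bag; and for each vertex v the set of bags containing v is connected in the bag tree. The decomposition is therefore valid. The largest bag has 4 vertices, so the width is 3.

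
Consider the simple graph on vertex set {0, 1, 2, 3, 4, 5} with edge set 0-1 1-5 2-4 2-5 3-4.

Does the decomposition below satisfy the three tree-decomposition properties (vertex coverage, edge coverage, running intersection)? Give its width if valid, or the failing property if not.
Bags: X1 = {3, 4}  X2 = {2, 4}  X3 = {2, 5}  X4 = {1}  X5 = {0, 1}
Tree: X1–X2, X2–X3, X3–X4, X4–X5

No — edge (5,1) lies in no bag.

A tree decomposition must satisfy three properties: every vertex lies in some bag; for every edge, both endpoints lie together in some bag; and for every vertex, the bags containing it form a connected subtree. Here edge (5,1) lies in no bag, so the decomposition is invalid.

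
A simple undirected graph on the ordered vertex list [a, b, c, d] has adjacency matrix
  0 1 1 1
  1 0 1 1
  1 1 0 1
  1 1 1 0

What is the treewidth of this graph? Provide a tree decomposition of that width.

With just one bag of size 4, the width is 4 − 1 = 3, so tw(G) ≤ 3. Conversely, {a, b, c, d} is a clique of size 4, and the vertices of any clique must share a bag in every tree decomposition; so some bag has ≥ 4 vertices and tw(G) ≥ 3. Therefore the treewidth is 3.

Treewidth 3.
One such decomposition:
Bags: B1 = {a, b, c, d}
Tree: (single bag)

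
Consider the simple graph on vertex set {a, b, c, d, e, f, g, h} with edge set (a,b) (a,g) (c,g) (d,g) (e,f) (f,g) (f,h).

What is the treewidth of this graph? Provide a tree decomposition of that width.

The largest bag has 2 vertices, giving width 1; this decomposition certifies tw(G) ≤ 1. Any graph with an edge has treewidth ≥ 1, and G has the edge a–g. The upper and lower bounds meet at 1, so that is the treewidth.

Treewidth 1.
One optimal decomposition is:
Bags: B1 = {a, g}  B2 = {f, g}  B3 = {d, g}  B4 = {f, h}  B5 = {e, f}  B6 = {c, g}  B7 = {a, b}
Tree: B1–B2, B2–B3, B2–B4, B4–B5, B2–B6, B1–B7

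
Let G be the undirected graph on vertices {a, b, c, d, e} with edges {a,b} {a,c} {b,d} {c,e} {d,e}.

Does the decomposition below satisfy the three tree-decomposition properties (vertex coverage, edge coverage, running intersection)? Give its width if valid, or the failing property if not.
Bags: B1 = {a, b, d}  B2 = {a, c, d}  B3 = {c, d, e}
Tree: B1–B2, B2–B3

Vertex coverage: the bags together contain {a, b, c, d, e}, the full vertex set. Edge coverage: each edge of G has both endpoints in at least one bag. Running intersection: for every vertex, the bags containing it form a connected subtree. All three properties hold, so this is a valid tree decomposition of width max|bag| − 1 = 2, and hence tw(G) ≤ 2.

Yes; width 2.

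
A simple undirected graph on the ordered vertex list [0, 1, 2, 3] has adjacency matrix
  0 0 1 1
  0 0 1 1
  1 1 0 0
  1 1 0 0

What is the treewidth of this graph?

2

A width-2 tree decomposition is:
Bags: B1 = {0, 1, 2}  B2 = {0, 1, 3}
Tree: B1–B2
Each bag holds 3 vertices, so the decomposition has width 2, which upper-bounds the treewidth. Since 0–2–1–3–0 is a cycle in G, G is not acyclic. Forests are exactly the graphs of treewidth ≤ 1, so tw(G) ≥ 2. Combining the bounds, tw(G) = 2.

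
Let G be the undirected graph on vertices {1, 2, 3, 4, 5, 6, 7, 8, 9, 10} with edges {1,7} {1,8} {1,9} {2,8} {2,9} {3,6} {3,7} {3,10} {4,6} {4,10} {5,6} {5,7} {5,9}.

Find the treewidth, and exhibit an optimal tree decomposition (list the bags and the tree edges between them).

Every bag has size at most 3, so the width is 3 − 1 = 2 and tw(G) ≤ 2. For the lower bound, G contains the cycle 8–2–9–1–8, so G is not a forest; only forests have treewidth ≤ 1, hence tw(G) ≥ 2. Combining the bounds, tw(G) = 2.

Treewidth 2.
One such decomposition:
Bags: B1 = {1, 2, 8}  B2 = {1, 2, 9}  B3 = {1, 7, 9}  B4 = {5, 7, 9}  B5 = {3, 5, 7}  B6 = {3, 5, 6}  B7 = {3, 6, 10}  B8 = {4, 6, 10}
Tree: B1–B2, B2–B3, B3–B4, B4–B5, B5–B6, B6–B7, B7–B8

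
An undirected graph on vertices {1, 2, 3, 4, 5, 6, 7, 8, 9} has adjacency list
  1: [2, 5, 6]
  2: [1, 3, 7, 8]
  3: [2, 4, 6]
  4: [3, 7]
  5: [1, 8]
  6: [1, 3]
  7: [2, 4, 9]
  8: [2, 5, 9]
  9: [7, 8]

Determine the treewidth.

A width-3 tree decomposition is:
Bags: B1 = {3, 4, 6, 7}  B2 = {2, 3, 6, 7}  B3 = {1, 2, 6, 7}  B4 = {1, 2, 7, 9}  B5 = {1, 2, 8, 9}  B6 = {1, 5, 8, 9}
Tree: B1–B2, B2–B3, B3–B4, B4–B5, B5–B6
Each bag holds 4 vertices, so the decomposition has width 3, which upper-bounds the treewidth. For the lower bound: the 4 vertex sets {3,4,6}, {7}, {2}, {1,5,8,9} are disjoint, each induces a connected subgraph, and every pair is joined by at least one edge of G. Contracting each set to a single vertex therefore yields K_{4} as a minor, and since treewidth is minor-monotone, tw(G) ≥ tw(K_{4}) = 3. Combining the bounds, tw(G) = 3.

3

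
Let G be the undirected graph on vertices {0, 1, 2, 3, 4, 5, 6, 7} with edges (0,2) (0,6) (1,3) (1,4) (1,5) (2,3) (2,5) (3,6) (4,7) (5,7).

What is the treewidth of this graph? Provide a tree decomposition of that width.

Each bag holds 3 vertices, so the decomposition has width 2, which upper-bounds the treewidth. Since 4–7–5–1–4 is a cycle in G, G is not acyclic. Forests are exactly the graphs of treewidth ≤ 1, so tw(G) ≥ 2. The upper and lower bounds meet at 2, so that is the treewidth.

Treewidth 2.
One optimal decomposition is:
Bags: B1 = {1, 4, 7}  B2 = {1, 5, 7}  B3 = {1, 3, 5}  B4 = {2, 3, 5}  B5 = {2, 3, 6}  B6 = {0, 2, 6}
Tree: B1–B2, B2–B3, B3–B4, B4–B5, B5–B6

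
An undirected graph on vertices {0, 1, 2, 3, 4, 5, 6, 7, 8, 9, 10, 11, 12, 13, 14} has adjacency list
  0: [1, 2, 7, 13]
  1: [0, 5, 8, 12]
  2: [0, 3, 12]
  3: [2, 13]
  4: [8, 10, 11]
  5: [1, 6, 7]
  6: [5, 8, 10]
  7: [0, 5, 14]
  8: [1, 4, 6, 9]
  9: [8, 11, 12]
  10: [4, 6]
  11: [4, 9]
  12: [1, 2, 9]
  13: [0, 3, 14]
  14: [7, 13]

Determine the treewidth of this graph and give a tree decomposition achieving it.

Treewidth 3.
One optimal decomposition is:
Bags: B1 = {4, 9, 10, 11}  B2 = {4, 8, 9, 10}  B3 = {6, 8, 9, 10}  B4 = {6, 8, 9, 12}  B5 = {1, 6, 8, 12}  B6 = {1, 5, 6, 12}  B7 = {1, 2, 5, 12}  B8 = {0, 1, 2, 5}  B9 = {0, 2, 5, 7}  B10 = {0, 2, 3, 7}  B11 = {0, 3, 7, 13}  B12 = {3, 7, 13, 14}
Tree: B1–B2, B2–B3, B3–B4, B4–B5, B5–B6, B6–B7, B7–B8, B8–B9, B9–B10, B10–B11, B11–B12

The largest bag has 4 vertices, giving width 3; this decomposition certifies tw(G) ≤ 3. For the lower bound: the 4 vertex sets {4,10,11}, {9}, {8}, {1,5,6,12} are disjoint, each induces a connected subgraph, and every pair is joined by at least one edge of G. Contracting each set to a single vertex therefore yields K_{4} as a minor, and since treewidth is minor-monotone, tw(G) ≥ tw(K_{4}) = 3. The upper and lower bounds meet at 3, so that is the treewidth.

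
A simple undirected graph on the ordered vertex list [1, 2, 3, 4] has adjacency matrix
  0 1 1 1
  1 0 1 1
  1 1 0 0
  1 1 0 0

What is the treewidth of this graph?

A width-2 tree decomposition is:
Bags: B1 = {1, 2, 4}  B2 = {1, 2, 3}
Tree: B1–B2
Every bag has size at most 3, so the width is 3 − 1 = 2 and tw(G) ≤ 2. Conversely, {1, 2, 3} is a clique of size 3, and the vertices of any clique must share a bag in every tree decomposition; so some bag has ≥ 3 vertices and tw(G) ≥ 2. Therefore the treewidth is 2.

2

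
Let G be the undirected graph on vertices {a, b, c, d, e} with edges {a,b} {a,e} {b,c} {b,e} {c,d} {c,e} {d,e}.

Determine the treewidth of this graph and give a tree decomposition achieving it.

Treewidth 2.
One such decomposition:
Bags: B1 = {a, b, e}  B2 = {b, c, e}  B3 = {c, d, e}
Tree: B1–B2, B2–B3

The largest bag has 3 vertices, giving width 2; this decomposition certifies tw(G) ≤ 2. Conversely, {c, d, e} is a clique of size 3, and the vertices of any clique must share a bag in every tree decomposition; so some bag has ≥ 3 vertices and tw(G) ≥ 2. Combining the bounds, tw(G) = 2.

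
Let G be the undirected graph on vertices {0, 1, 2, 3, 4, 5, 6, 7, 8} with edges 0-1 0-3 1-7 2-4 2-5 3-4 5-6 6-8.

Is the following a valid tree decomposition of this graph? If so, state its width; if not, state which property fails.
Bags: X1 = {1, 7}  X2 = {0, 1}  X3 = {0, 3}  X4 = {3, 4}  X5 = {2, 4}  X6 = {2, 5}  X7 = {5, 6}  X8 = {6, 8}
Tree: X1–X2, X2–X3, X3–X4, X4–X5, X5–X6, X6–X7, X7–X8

Yes; width 1.

Vertex coverage: the bags together contain {0, 1, 2, 3, 4, 5, 6, 7, 8}, the full vertex set. Edge coverage: each edge of G has both endpoints in at least one bag. Running intersection: for every vertex, the bags containing it form a connected subtree. All three properties hold, so this is a valid tree decomposition of width max|bag| − 1 = 1, and hence tw(G) ≤ 1.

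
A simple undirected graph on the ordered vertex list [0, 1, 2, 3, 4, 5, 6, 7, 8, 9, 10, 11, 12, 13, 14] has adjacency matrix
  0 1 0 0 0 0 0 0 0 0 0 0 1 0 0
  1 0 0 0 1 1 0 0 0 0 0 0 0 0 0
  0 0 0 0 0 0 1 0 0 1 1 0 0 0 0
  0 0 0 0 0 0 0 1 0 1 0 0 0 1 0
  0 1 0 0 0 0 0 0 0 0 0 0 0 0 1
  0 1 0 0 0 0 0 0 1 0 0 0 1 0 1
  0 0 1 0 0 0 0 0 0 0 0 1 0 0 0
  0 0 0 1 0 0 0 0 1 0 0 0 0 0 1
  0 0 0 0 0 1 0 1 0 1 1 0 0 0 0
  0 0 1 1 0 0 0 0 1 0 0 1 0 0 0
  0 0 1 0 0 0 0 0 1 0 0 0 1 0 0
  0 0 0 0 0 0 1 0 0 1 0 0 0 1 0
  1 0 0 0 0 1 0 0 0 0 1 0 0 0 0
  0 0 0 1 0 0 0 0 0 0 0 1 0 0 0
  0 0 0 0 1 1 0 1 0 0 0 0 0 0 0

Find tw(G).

3

A width-3 tree decomposition is:
Bags: B1 = {0, 1, 4, 12}  B2 = {1, 4, 5, 12}  B3 = {4, 5, 12, 14}  B4 = {5, 10, 12, 14}  B5 = {5, 8, 10, 14}  B6 = {7, 8, 10, 14}  B7 = {2, 7, 8, 10}  B8 = {2, 7, 8, 9}  B9 = {2, 3, 7, 9}  B10 = {2, 3, 6, 9}  B11 = {3, 6, 9, 11}  B12 = {3, 6, 11, 13}
Tree: B1–B2, B2–B3, B3–B4, B4–B5, B5–B6, B6–B7, B7–B8, B8–B9, B9–B10, B10–B11, B11–B12
Every bag has size at most 4, so the width is 4 − 1 = 3 and tw(G) ≤ 3. For the lower bound: the 4 vertex sets {0,1,4}, {12}, {5}, {7,8,10,14} are disjoint, each induces a connected subgraph, and every pair is joined by at least one edge of G. Contracting each set to a single vertex therefore yields K_{4} as a minor, and since treewidth is minor-monotone, tw(G) ≥ tw(K_{4}) = 3. The upper and lower bounds meet at 3, so that is the treewidth.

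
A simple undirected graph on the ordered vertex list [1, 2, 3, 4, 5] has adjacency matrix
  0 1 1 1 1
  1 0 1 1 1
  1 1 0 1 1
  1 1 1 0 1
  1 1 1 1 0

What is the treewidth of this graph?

A width-4 tree decomposition is:
Bags: B1 = {1, 2, 3, 4, 5}
Tree: (single bag)
A single bag containing all 5 vertices is trivially a valid decomposition of width 4. For the lower bound, the 5 vertices {1, 2, 3, 4, 5} are pairwise adjacent, and any tree decomposition puts a clique entirely inside one bag — forcing width ≥ 4. Therefore the treewidth is 4.

4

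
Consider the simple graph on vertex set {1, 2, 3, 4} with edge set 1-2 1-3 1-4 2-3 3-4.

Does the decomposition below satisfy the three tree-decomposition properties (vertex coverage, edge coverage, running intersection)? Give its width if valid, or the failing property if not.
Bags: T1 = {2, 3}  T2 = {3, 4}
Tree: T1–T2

A tree decomposition must satisfy three properties: every vertex lies in some bag; for every edge, both endpoints lie together in some bag; and for every vertex, the bags containing it form a connected subtree. Here vertex 1 appears in no bag, so the decomposition is invalid.

No — vertex 1 appears in no bag.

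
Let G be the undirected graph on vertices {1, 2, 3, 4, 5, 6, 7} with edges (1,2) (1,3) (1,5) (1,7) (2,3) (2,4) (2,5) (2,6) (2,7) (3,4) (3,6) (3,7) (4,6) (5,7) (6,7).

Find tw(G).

3

A width-3 tree decomposition is:
Bags: B1 = {2, 3, 6, 7}  B2 = {1, 2, 3, 7}  B3 = {2, 3, 4, 6}  B4 = {1, 2, 5, 7}
Tree: B1–B2, B1–B3, B2–B4
Each bag holds 4 vertices, so the decomposition has width 3, which upper-bounds the treewidth. Conversely, {1, 2, 3, 7} is a clique of size 4, and the vertices of any clique must share a bag in every tree decomposition; so some bag has ≥ 4 vertices and tw(G) ≥ 3. The upper and lower bounds meet at 3, so that is the treewidth.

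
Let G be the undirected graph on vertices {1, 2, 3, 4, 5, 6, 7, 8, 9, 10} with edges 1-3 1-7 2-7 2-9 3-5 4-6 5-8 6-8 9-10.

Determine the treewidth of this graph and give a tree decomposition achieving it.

Treewidth 1.
One such decomposition:
Bags: B1 = {4, 6}  B2 = {6, 8}  B3 = {5, 8}  B4 = {3, 5}  B5 = {1, 3}  B6 = {1, 7}  B7 = {2, 7}  B8 = {2, 9}  B9 = {9, 10}
Tree: B1–B2, B2–B3, B3–B4, B4–B5, B5–B6, B6–B7, B7–B8, B8–B9

The largest bag has 2 vertices, giving width 1; this decomposition certifies tw(G) ≤ 1. Any graph with an edge has treewidth ≥ 1, and G has the edge 4–6. Combining the bounds, tw(G) = 1.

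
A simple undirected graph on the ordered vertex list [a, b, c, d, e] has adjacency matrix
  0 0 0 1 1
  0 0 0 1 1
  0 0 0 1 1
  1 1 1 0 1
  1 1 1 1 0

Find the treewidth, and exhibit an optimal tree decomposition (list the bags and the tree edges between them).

Every bag has size at most 3, so the width is 3 − 1 = 2 and tw(G) ≤ 2. On the other hand G contains the 3-clique {c, d, e}. A clique must lie in a single bag of any decomposition, so no decomposition can have width below 2. Therefore the treewidth is 2.

Treewidth 2.
One optimal decomposition is:
Bags: B1 = {a, d, e}  B2 = {b, d, e}  B3 = {c, d, e}
Tree: B1–B2, B2–B3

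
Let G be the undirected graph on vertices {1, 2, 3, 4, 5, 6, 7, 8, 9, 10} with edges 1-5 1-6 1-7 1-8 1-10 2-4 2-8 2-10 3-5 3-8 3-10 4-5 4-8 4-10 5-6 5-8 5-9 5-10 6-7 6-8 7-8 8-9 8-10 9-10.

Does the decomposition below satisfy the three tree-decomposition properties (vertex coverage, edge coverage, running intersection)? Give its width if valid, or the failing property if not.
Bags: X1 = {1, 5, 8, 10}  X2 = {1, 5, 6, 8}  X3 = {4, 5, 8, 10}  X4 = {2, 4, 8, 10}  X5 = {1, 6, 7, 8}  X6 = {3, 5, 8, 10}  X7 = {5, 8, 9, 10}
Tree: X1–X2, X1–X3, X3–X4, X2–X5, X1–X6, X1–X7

Every vertex of G appears in some bag (union = {1, 2, 3, 4, 5, 6, 7, 8, 9, 10}); every edge is covered by a bag; and for each vertex v the set of bags containing v is connected in the bag tree. The decomposition is therefore valid. The largest bag has 4 vertices, so the width is 3.

Yes; width 3.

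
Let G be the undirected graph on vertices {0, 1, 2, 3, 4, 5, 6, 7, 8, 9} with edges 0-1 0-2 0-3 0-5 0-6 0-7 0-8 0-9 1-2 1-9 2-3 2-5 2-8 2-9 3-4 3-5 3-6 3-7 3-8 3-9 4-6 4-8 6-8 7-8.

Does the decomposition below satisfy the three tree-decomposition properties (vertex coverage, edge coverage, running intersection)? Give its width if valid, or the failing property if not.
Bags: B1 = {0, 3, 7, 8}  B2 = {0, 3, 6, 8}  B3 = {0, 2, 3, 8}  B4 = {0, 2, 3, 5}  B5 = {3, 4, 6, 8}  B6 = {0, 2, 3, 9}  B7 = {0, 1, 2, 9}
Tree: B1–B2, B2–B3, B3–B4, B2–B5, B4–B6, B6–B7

Yes; width 3.

Checking the three conditions: (i) the bags cover all of {0, 1, 2, 3, 4, 5, 6, 7, 8, 9}; (ii) for each edge, some bag contains both endpoints; (iii) the bags containing any fixed vertex form a subtree. All hold, so the decomposition is valid with width 4 − 1 = 3.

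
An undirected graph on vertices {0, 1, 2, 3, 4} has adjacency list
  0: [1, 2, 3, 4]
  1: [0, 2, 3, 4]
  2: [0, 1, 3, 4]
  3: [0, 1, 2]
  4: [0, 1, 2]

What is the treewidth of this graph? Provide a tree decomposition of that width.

Treewidth 3.
Bags: B1 = {0, 1, 2, 4}  B2 = {0, 1, 2, 3}
Tree: B1–B2

Every bag has size at most 4, so the width is 4 − 1 = 3 and tw(G) ≤ 3. On the other hand G contains the 4-clique {0, 1, 2, 3}. A clique must lie in a single bag of any decomposition, so no decomposition can have width below 3. Combining the bounds, tw(G) = 3.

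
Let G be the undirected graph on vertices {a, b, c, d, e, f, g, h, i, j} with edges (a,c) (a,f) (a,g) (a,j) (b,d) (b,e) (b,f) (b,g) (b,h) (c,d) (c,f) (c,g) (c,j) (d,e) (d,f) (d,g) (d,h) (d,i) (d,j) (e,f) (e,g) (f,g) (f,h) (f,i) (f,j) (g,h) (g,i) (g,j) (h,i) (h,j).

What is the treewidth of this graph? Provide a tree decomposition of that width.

Each bag holds 5 vertices, so the decomposition has width 4, which upper-bounds the treewidth. Conversely, {b, d, e, f, g} is a clique of size 5, and the vertices of any clique must share a bag in every tree decomposition; so some bag has ≥ 5 vertices and tw(G) ≥ 4. The upper and lower bounds meet at 4, so that is the treewidth.

Treewidth 4.
One optimal decomposition is:
Bags: B1 = {c, d, f, g, j}  B2 = {d, f, g, h, j}  B3 = {a, c, f, g, j}  B4 = {b, d, f, g, h}  B5 = {b, d, e, f, g}  B6 = {d, f, g, h, i}
Tree: B1–B2, B1–B3, B2–B4, B4–B5, B4–B6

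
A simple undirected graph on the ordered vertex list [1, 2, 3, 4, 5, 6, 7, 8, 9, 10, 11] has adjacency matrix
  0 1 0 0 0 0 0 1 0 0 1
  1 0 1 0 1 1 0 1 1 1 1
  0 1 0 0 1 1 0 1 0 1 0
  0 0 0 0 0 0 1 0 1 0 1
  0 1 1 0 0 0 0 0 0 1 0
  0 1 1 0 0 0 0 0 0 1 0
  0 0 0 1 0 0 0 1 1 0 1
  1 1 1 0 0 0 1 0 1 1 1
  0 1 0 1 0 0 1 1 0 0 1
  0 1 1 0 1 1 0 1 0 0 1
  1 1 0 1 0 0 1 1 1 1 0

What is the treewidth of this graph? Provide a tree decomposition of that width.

The largest bag has 4 vertices, giving width 3; this decomposition certifies tw(G) ≤ 3. Conversely, {1, 2, 8, 11} is a clique of size 4, and the vertices of any clique must share a bag in every tree decomposition; so some bag has ≥ 4 vertices and tw(G) ≥ 3. Combining the bounds, tw(G) = 3.

Treewidth 3.
One optimal decomposition is:
Bags: B1 = {7, 8, 9, 11}  B2 = {4, 7, 9, 11}  B3 = {2, 8, 9, 11}  B4 = {2, 8, 10, 11}  B5 = {2, 3, 8, 10}  B6 = {1, 2, 8, 11}  B7 = {2, 3, 6, 10}  B8 = {2, 3, 5, 10}
Tree: B1–B2, B1–B3, B3–B4, B4–B5, B3–B6, B5–B7, B7–B8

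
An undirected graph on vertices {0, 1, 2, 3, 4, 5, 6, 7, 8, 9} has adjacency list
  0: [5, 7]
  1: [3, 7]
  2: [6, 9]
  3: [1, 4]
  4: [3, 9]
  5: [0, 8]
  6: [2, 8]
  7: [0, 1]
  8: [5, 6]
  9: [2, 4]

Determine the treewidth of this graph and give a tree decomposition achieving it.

Each bag holds 3 vertices, so the decomposition has width 2, which upper-bounds the treewidth. The edges 0–5–8–6–2–9–4–3–1–7–0 form a cycle, so G is not a tree and its treewidth is at least 2. Therefore the treewidth is 2.

Treewidth 2.
One such decomposition:
Bags: B1 = {0, 5, 8}  B2 = {0, 6, 8}  B3 = {0, 2, 6}  B4 = {0, 2, 9}  B5 = {0, 4, 9}  B6 = {0, 3, 4}  B7 = {0, 1, 3}  B8 = {0, 1, 7}
Tree: B1–B2, B2–B3, B3–B4, B4–B5, B5–B6, B6–B7, B7–B8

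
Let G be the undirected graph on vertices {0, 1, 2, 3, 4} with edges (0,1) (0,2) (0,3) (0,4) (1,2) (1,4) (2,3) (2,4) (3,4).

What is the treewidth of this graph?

3

A width-3 tree decomposition is:
Bags: B1 = {0, 1, 2, 4}  B2 = {0, 2, 3, 4}
Tree: B1–B2
Every bag has size at most 4, so the width is 4 − 1 = 3 and tw(G) ≤ 3. For the lower bound, the 4 vertices {0, 1, 2, 4} are pairwise adjacent, and any tree decomposition puts a clique entirely inside one bag — forcing width ≥ 3. Therefore the treewidth is 3.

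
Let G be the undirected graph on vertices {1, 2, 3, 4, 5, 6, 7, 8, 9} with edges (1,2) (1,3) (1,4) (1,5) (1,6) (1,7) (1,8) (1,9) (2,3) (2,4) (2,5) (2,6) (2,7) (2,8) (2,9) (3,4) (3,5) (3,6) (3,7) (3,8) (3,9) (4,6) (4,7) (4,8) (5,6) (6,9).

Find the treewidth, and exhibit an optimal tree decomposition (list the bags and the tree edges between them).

Each bag holds 5 vertices, so the decomposition has width 4, which upper-bounds the treewidth. For the lower bound, the 5 vertices {1, 2, 3, 6, 9} are pairwise adjacent, and any tree decomposition puts a clique entirely inside one bag — forcing width ≥ 4. Hence tw(G) = 4 exactly.

Treewidth 4.
Bags: B1 = {1, 2, 3, 4, 8}  B2 = {1, 2, 3, 4, 7}  B3 = {1, 2, 3, 4, 6}  B4 = {1, 2, 3, 6, 9}  B5 = {1, 2, 3, 5, 6}
Tree: B1–B2, B2–B3, B3–B4, B4–B5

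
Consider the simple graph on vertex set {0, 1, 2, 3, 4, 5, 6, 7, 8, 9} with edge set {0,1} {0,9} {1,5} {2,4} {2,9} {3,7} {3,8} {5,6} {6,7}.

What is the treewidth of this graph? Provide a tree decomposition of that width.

Each bag holds 2 vertices, so the decomposition has width 1, which upper-bounds the treewidth. Since G has at least one edge (e.g. 4–2), it is not an edgeless graph, so tw(G) ≥ 1. Hence tw(G) = 1 exactly.

Treewidth 1.
Bags: B1 = {2, 4}  B2 = {2, 9}  B3 = {0, 9}  B4 = {0, 1}  B5 = {1, 5}  B6 = {5, 6}  B7 = {6, 7}  B8 = {3, 7}  B9 = {3, 8}
Tree: B1–B2, B2–B3, B3–B4, B4–B5, B5–B6, B6–B7, B7–B8, B8–B9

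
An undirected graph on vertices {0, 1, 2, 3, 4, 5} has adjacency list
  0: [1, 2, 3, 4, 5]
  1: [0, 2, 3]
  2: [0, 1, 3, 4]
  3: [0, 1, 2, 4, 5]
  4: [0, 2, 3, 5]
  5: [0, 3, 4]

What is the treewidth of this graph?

A width-3 tree decomposition is:
Bags: B1 = {0, 1, 2, 3}  B2 = {0, 2, 3, 4}  B3 = {0, 3, 4, 5}
Tree: B1–B2, B2–B3
Each bag holds 4 vertices, so the decomposition has width 3, which upper-bounds the treewidth. On the other hand G contains the 4-clique {0, 1, 2, 3}. A clique must lie in a single bag of any decomposition, so no decomposition can have width below 3. The upper and lower bounds meet at 3, so that is the treewidth.

3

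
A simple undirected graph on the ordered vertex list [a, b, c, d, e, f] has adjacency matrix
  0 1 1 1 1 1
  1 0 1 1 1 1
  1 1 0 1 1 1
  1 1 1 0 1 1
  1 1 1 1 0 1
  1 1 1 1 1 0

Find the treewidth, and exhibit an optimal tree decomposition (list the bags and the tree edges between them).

With just one bag of size 6, the width is 6 − 1 = 5, so tw(G) ≤ 5. On the other hand G contains the 6-clique {a, b, c, d, e, f}. A clique must lie in a single bag of any decomposition, so no decomposition can have width below 5. Therefore the treewidth is 5.

Treewidth 5.
One optimal decomposition is:
Bags: B1 = {a, b, c, d, e, f}
Tree: (single bag)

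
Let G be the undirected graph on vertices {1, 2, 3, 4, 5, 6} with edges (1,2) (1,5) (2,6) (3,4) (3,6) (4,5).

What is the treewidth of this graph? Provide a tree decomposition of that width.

Treewidth 2.
One optimal decomposition is:
Bags: B1 = {3, 4, 6}  B2 = {4, 5, 6}  B3 = {1, 5, 6}  B4 = {1, 2, 6}
Tree: B1–B2, B2–B3, B3–B4

The largest bag has 3 vertices, giving width 2; this decomposition certifies tw(G) ≤ 2. The edges 6–3–4–5–1–2–6 form a cycle, so G is not a tree and its treewidth is at least 2. The upper and lower bounds meet at 2, so that is the treewidth.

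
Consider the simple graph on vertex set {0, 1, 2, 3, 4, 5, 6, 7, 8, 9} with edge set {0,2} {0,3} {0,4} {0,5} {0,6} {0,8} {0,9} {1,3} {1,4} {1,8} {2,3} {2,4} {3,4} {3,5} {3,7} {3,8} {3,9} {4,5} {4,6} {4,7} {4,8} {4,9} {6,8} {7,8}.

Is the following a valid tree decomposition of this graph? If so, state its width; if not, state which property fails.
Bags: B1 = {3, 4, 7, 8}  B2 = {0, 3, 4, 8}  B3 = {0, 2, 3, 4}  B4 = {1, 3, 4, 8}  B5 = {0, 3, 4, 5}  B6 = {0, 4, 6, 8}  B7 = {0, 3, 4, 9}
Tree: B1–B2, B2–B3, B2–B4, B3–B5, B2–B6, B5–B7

Checking the three conditions: (i) the bags cover all of {0, 1, 2, 3, 4, 5, 6, 7, 8, 9}; (ii) for each edge, some bag contains both endpoints; (iii) the bags containing any fixed vertex form a subtree. All hold, so the decomposition is valid with width 4 − 1 = 3.

Yes; width 3.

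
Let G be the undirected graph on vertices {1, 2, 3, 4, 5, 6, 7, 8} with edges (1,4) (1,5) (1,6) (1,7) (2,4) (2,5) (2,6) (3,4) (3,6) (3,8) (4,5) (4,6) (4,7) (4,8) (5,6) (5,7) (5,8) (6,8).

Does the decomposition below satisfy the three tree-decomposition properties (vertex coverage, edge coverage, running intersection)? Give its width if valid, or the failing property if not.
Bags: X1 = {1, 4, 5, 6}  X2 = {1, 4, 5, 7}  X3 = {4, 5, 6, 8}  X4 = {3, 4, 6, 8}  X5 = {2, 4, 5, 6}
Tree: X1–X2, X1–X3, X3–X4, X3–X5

Checking the three conditions: (i) the bags cover all of {1, 2, 3, 4, 5, 6, 7, 8}; (ii) for each edge, some bag contains both endpoints; (iii) the bags containing any fixed vertex form a subtree. All hold, so the decomposition is valid with width 4 − 1 = 3.

Yes; width 3.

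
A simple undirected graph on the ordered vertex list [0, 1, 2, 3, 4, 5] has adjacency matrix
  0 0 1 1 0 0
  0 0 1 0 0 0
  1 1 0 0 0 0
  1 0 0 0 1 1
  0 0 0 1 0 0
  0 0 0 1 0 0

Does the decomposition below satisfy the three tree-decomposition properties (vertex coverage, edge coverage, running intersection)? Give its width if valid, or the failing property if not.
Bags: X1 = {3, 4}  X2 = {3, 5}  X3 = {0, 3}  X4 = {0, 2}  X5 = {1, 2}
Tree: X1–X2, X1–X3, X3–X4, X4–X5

Every vertex of G appears in some bag (union = {0, 1, 2, 3, 4, 5}); every edge is covered by a bag; and for each vertex v the set of bags containing v is connected in the bag tree. The decomposition is therefore valid. The largest bag has 2 vertices, so the width is 1.

Yes; width 1.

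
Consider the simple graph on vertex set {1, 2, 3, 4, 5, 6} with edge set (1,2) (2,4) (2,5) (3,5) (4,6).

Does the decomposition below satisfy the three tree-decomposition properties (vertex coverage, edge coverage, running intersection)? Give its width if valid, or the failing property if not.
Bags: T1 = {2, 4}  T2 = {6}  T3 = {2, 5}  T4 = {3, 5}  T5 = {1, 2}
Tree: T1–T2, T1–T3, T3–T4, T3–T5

No — edge (4,6) lies in no bag.

A tree decomposition must satisfy three properties: every vertex lies in some bag; for every edge, both endpoints lie together in some bag; and for every vertex, the bags containing it form a connected subtree. Here edge (4,6) lies in no bag, so the decomposition is invalid.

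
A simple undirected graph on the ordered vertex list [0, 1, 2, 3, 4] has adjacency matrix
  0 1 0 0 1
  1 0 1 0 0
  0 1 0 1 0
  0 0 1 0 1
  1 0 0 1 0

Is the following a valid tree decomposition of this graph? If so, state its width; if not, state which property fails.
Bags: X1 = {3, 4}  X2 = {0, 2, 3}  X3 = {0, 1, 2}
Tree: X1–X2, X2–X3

A tree decomposition must satisfy three properties: every vertex lies in some bag; for every edge, both endpoints lie together in some bag; and for every vertex, the bags containing it form a connected subtree. Here edge (0,4) lies in no bag, so the decomposition is invalid.

No — edge (0,4) lies in no bag.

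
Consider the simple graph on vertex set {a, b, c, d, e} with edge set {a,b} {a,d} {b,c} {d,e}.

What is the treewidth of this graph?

A width-1 tree decomposition is:
Bags: B1 = {b, c}  B2 = {a, b}  B3 = {a, d}  B4 = {d, e}
Tree: B1–B2, B2–B3, B3–B4
Each bag holds 2 vertices, so the decomposition has width 1, which upper-bounds the treewidth. Any graph with an edge has treewidth ≥ 1, and G has the edge c–b. Hence tw(G) = 1 exactly.

1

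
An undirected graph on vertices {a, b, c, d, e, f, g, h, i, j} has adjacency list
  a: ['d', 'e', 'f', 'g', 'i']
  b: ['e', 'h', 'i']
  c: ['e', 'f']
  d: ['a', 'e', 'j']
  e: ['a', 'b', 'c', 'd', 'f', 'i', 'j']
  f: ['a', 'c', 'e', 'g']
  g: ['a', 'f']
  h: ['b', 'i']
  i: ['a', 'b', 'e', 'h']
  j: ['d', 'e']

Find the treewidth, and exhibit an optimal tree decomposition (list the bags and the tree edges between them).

Every bag has size at most 3, so the width is 3 − 1 = 2 and tw(G) ≤ 2. On the other hand G contains the 3-clique {a, f, g}. A clique must lie in a single bag of any decomposition, so no decomposition can have width below 2. Combining the bounds, tw(G) = 2.

Treewidth 2.
One optimal decomposition is:
Bags: B1 = {a, d, e}  B2 = {d, e, j}  B3 = {a, e, f}  B4 = {a, e, i}  B5 = {c, e, f}  B6 = {b, e, i}  B7 = {b, h, i}  B8 = {a, f, g}
Tree: B1–B2, B1–B3, B3–B4, B3–B5, B4–B6, B6–B7, B3–B8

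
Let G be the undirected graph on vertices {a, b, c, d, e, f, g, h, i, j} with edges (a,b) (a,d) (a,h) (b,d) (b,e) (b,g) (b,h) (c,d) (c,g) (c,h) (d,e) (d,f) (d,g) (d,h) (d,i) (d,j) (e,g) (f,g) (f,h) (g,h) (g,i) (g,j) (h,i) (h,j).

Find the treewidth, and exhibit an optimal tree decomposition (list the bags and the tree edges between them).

Every bag has size at most 4, so the width is 4 − 1 = 3 and tw(G) ≤ 3. On the other hand G contains the 4-clique {b, d, e, g}. A clique must lie in a single bag of any decomposition, so no decomposition can have width below 3. Therefore the treewidth is 3.

Treewidth 3.
One optimal decomposition is:
Bags: B1 = {b, d, g, h}  B2 = {d, g, h, i}  B3 = {d, f, g, h}  B4 = {a, b, d, h}  B5 = {c, d, g, h}  B6 = {d, g, h, j}  B7 = {b, d, e, g}
Tree: B1–B2, B1–B3, B1–B4, B2–B5, B2–B6, B1–B7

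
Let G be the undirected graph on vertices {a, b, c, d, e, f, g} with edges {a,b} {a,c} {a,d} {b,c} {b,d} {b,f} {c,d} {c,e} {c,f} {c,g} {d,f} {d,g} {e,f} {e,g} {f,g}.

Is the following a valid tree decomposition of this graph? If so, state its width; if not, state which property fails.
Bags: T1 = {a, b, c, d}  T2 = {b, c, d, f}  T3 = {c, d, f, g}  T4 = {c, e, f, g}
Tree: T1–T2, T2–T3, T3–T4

Every vertex of G appears in some bag (union = {a, b, c, d, e, f, g}); every edge is covered by a bag; and for each vertex v the set of bags containing v is connected in the bag tree. The decomposition is therefore valid. The largest bag has 4 vertices, so the width is 3.

Yes; width 3.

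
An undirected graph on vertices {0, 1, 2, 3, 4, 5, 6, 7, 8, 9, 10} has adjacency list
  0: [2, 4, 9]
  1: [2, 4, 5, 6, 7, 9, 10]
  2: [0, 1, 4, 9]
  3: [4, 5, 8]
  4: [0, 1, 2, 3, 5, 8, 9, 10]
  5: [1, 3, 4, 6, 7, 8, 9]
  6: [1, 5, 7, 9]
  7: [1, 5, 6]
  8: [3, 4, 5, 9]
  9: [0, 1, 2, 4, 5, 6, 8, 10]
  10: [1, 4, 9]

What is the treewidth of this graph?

A width-3 tree decomposition is:
Bags: B1 = {1, 4, 5, 9}  B2 = {1, 5, 6, 9}  B3 = {4, 5, 8, 9}  B4 = {1, 2, 4, 9}  B5 = {1, 4, 9, 10}  B6 = {3, 4, 5, 8}  B7 = {0, 2, 4, 9}  B8 = {1, 5, 6, 7}
Tree: B1–B2, B1–B3, B1–B4, B1–B5, B3–B6, B4–B7, B2–B8
Each bag holds 4 vertices, so the decomposition has width 3, which upper-bounds the treewidth. Conversely, {0, 2, 4, 9} is a clique of size 4, and the vertices of any clique must share a bag in every tree decomposition; so some bag has ≥ 4 vertices and tw(G) ≥ 3. Hence tw(G) = 3 exactly.

3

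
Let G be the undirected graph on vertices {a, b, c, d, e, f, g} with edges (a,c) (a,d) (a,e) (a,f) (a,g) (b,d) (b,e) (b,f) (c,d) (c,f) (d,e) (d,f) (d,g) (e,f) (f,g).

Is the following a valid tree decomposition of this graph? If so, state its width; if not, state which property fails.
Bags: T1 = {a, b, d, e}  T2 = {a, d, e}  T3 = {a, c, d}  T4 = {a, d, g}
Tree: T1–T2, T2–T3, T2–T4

A tree decomposition must satisfy three properties: every vertex lies in some bag; for every edge, both endpoints lie together in some bag; and for every vertex, the bags containing it form a connected subtree. Here vertex f appears in no bag, so the decomposition is invalid.

No — vertex f appears in no bag.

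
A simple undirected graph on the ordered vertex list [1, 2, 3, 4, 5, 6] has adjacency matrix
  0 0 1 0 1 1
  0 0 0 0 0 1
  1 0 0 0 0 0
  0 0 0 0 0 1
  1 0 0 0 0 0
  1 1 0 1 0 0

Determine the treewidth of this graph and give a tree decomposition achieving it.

Treewidth 1.
Bags: B1 = {1, 5}  B2 = {1, 6}  B3 = {2, 6}  B4 = {1, 3}  B5 = {4, 6}
Tree: B1–B2, B2–B3, B2–B4, B3–B5

Every bag has size at most 2, so the width is 2 − 1 = 1 and tw(G) ≤ 1. G has an edge, so its treewidth is at least 1. Therefore the treewidth is 1.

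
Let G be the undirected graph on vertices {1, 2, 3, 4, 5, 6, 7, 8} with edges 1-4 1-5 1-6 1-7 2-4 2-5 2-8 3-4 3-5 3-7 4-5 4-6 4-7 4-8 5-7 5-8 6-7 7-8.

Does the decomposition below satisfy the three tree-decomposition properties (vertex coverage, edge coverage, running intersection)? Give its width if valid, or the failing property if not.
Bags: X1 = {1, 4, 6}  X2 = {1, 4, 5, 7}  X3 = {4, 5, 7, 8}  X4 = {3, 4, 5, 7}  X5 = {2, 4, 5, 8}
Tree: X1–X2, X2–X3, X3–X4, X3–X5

No — edge (7,6) lies in no bag.

A tree decomposition must satisfy three properties: every vertex lies in some bag; for every edge, both endpoints lie together in some bag; and for every vertex, the bags containing it form a connected subtree. Here edge (7,6) lies in no bag, so the decomposition is invalid.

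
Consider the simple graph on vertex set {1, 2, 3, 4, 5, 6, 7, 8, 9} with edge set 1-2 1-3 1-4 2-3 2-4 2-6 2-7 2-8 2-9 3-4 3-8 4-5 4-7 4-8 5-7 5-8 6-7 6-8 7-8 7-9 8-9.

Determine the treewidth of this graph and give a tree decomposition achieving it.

Each bag holds 4 vertices, so the decomposition has width 3, which upper-bounds the treewidth. On the other hand G contains the 4-clique {2, 3, 4, 8}. A clique must lie in a single bag of any decomposition, so no decomposition can have width below 3. The upper and lower bounds meet at 3, so that is the treewidth.

Treewidth 3.
Bags: B1 = {2, 3, 4, 8}  B2 = {2, 4, 7, 8}  B3 = {2, 7, 8, 9}  B4 = {4, 5, 7, 8}  B5 = {2, 6, 7, 8}  B6 = {1, 2, 3, 4}
Tree: B1–B2, B2–B3, B2–B4, B2–B5, B1–B6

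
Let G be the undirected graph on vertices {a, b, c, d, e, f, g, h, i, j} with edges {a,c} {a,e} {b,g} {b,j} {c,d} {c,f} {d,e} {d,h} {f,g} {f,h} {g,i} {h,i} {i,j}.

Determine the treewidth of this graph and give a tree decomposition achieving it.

Every bag has size at most 3, so the width is 3 − 1 = 2 and tw(G) ≤ 2. The edges j–b–g–i–j form a cycle, so G is not a tree and its treewidth is at least 2. Combining the bounds, tw(G) = 2.

Treewidth 2.
One such decomposition:
Bags: B1 = {b, i, j}  B2 = {b, g, i}  B3 = {g, h, i}  B4 = {f, g, h}  B5 = {d, f, h}  B6 = {c, d, f}  B7 = {c, d, e}  B8 = {a, c, e}
Tree: B1–B2, B2–B3, B3–B4, B4–B5, B5–B6, B6–B7, B7–B8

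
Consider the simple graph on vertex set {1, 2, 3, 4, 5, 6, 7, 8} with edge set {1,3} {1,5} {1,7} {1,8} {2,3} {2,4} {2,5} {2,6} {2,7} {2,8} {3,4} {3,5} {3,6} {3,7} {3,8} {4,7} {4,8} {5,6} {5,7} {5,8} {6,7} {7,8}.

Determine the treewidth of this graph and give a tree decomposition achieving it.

Treewidth 4.
Bags: B1 = {2, 3, 5, 7, 8}  B2 = {2, 3, 5, 6, 7}  B3 = {1, 3, 5, 7, 8}  B4 = {2, 3, 4, 7, 8}
Tree: B1–B2, B1–B3, B1–B4

The largest bag has 5 vertices, giving width 4; this decomposition certifies tw(G) ≤ 4. Conversely, {1, 3, 5, 7, 8} is a clique of size 5, and the vertices of any clique must share a bag in every tree decomposition; so some bag has ≥ 5 vertices and tw(G) ≥ 4. Therefore the treewidth is 4.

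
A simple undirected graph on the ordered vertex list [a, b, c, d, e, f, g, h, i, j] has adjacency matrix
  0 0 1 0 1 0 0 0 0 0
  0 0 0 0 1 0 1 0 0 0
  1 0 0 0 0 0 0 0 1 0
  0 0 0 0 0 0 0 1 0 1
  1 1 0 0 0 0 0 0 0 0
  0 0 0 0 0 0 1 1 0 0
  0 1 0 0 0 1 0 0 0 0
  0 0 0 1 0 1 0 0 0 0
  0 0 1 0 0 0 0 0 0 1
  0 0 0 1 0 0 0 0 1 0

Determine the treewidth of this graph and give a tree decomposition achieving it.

Treewidth 2.
One optimal decomposition is:
Bags: B1 = {c, i, j}  B2 = {a, c, j}  B3 = {a, e, j}  B4 = {b, e, j}  B5 = {b, g, j}  B6 = {f, g, j}  B7 = {f, h, j}  B8 = {d, h, j}
Tree: B1–B2, B2–B3, B3–B4, B4–B5, B5–B6, B6–B7, B7–B8

Every bag has size at most 3, so the width is 3 − 1 = 2 and tw(G) ≤ 2. The edges j–i–c–a–e–b–g–f–h–d–j form a cycle, so G is not a tree and its treewidth is at least 2. Combining the bounds, tw(G) = 2.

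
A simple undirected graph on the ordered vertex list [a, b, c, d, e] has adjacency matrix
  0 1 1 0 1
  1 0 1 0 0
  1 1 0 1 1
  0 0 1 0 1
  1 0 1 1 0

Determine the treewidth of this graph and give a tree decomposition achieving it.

Treewidth 2.
One optimal decomposition is:
Bags: B1 = {a, c, e}  B2 = {c, d, e}  B3 = {a, b, c}
Tree: B1–B2, B1–B3

Every bag has size at most 3, so the width is 3 − 1 = 2 and tw(G) ≤ 2. Conversely, {c, d, e} is a clique of size 3, and the vertices of any clique must share a bag in every tree decomposition; so some bag has ≥ 3 vertices and tw(G) ≥ 2. The upper and lower bounds meet at 2, so that is the treewidth.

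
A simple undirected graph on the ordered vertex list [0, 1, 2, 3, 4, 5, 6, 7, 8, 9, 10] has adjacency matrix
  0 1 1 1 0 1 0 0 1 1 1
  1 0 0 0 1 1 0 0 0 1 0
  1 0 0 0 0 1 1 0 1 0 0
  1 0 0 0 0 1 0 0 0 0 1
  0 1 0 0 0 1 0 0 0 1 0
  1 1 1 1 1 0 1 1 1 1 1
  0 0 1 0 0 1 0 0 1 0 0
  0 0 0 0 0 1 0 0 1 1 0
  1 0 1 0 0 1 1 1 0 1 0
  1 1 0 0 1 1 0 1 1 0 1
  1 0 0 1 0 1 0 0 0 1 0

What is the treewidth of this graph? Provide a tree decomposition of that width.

Each bag holds 4 vertices, so the decomposition has width 3, which upper-bounds the treewidth. Conversely, {0, 5, 8, 9} is a clique of size 4, and the vertices of any clique must share a bag in every tree decomposition; so some bag has ≥ 4 vertices and tw(G) ≥ 3. Therefore the treewidth is 3.

Treewidth 3.
One optimal decomposition is:
Bags: B1 = {0, 5, 9, 10}  B2 = {0, 5, 8, 9}  B3 = {0, 2, 5, 8}  B4 = {0, 3, 5, 10}  B5 = {5, 7, 8, 9}  B6 = {2, 5, 6, 8}  B7 = {0, 1, 5, 9}  B8 = {1, 4, 5, 9}
Tree: B1–B2, B2–B3, B1–B4, B2–B5, B3–B6, B2–B7, B7–B8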